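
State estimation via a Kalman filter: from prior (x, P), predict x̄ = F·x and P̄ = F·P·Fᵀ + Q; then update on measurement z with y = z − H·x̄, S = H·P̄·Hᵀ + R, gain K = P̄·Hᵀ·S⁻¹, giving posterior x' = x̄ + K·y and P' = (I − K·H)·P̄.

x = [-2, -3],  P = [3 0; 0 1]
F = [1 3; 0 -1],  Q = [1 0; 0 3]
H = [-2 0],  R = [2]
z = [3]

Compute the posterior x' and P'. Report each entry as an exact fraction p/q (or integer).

x' = [-50/27, 8/9]
P' = [13/27 -1/9; -1/9 10/3]

x̄ = F·x = [-11, 3]
P̄ = F·P·Fᵀ + Q = [13 -3; -3 4]
y = z − H·x̄ = [-19]
S = H·P̄·Hᵀ + R = [54]
K = P̄·Hᵀ·S⁻¹ = [-13/27; 1/9]
x' = x̄ + K·y = [-50/27, 8/9]
P' = (I − K·H)·P̄ = [13/27 -1/9; -1/9 10/3]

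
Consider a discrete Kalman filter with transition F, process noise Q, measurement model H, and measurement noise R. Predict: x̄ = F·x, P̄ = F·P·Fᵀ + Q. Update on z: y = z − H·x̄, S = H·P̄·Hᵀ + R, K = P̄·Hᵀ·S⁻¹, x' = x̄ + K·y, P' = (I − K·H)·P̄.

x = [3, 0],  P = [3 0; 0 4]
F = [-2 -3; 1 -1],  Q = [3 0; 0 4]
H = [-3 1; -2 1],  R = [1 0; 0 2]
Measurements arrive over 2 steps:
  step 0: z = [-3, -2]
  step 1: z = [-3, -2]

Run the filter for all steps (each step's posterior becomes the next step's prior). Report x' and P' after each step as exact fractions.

step 0: x̄ = F·x = [-6, 3]
step 0: P̄ = F·P·Fᵀ + Q = [51 6; 6 11]
step 0: y = z − H·x̄ = [-24, -17]
step 0: S = H·P̄·Hᵀ + R = [435 287; 287 193]
step 0: K = P̄·Hᵀ·S⁻¹ = [-63/122 33/122; -532/793 787/793]
step 0: x' = x̄ + K·y = [219/122, 136/61]
step 0: P' = (I − K·H)·P̄ = [129/122 162/61; 162/61 5786/793]
step 1: x̄ = F·x = [-627/61, -53/122]
step 1: P̄ = F·P·Fᵀ + Q = [83079/793 13575/793; 13575/793 11169/1586]
step 1: y = z − H·x̄ = [-4075/122, -2699/122]
step 1: S = H·P̄·Hᵀ + R = [1345277/1586 872367/1586; 872367/1586 570373/1586]
step 1: K = P̄·Hᵀ·S⁻¹ = [-1648005/3963112 400191/3963112; -387819/990778 518235/990778]
step 1: x' = x̄ + K·y = [5457069/3963112, 1058483/990778]
step 1: P' = (I − K·H)·P̄ = [2448387/3963112 1424289/990778; 1424289/990778 1942524/495389]

step 0: x' = [219/122, 136/61], P' = [129/122 162/61; 162/61 5786/793]
step 1: x' = [5457069/3963112, 1058483/990778], P' = [2448387/3963112 1424289/990778; 1424289/990778 1942524/495389]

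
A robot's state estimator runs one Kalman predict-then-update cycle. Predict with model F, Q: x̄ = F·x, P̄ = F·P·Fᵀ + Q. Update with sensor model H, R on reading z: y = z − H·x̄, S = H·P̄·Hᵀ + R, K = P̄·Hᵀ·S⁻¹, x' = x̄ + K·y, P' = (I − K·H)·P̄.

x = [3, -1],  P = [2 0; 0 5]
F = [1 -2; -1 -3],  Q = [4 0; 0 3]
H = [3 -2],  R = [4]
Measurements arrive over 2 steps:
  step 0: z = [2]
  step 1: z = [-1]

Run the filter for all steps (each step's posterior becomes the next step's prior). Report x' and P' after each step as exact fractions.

step 0: x̄ = F·x = [5, 0]
step 0: P̄ = F·P·Fᵀ + Q = [26 28; 28 50]
step 0: y = z − H·x̄ = [-13]
step 0: S = H·P̄·Hᵀ + R = [102]
step 0: K = P̄·Hᵀ·S⁻¹ = [11/51; -8/51]
step 0: x' = x̄ + K·y = [112/51, 104/51]
step 0: P' = (I − K·H)·P̄ = [1084/51 1604/51; 1604/51 2422/51]
step 1: x̄ = F·x = [-32/17, -424/51]
step 1: P̄ = F·P·Fᵀ + Q = [1520/17 3948/17; 3948/17 32659/51]
step 1: y = z − H·x̄ = [-611/51]
step 1: S = H·P̄·Hᵀ + R = [29752/51]
step 1: K = P̄·Hᵀ·S⁻¹ = [-1251/3719; -14893/14876]
step 1: x' = x̄ + K·y = [7987/3719, 54749/14876]
step 1: P' = (I − K·H)·P̄ = [87032/3719 133050/3719; 133050/3719 414043/7438]

step 0: x' = [112/51, 104/51], P' = [1084/51 1604/51; 1604/51 2422/51]
step 1: x' = [7987/3719, 54749/14876], P' = [87032/3719 133050/3719; 133050/3719 414043/7438]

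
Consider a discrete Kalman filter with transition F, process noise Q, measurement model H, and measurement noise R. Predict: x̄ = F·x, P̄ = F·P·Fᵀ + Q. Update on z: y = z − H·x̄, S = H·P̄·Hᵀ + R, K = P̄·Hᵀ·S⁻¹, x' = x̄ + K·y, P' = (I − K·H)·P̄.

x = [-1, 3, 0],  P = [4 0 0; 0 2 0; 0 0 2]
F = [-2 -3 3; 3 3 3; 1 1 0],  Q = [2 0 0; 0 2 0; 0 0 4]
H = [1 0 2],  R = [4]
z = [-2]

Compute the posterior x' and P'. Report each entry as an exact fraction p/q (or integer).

x' = [-134/21, 44/7, 15/7]
P' = [796/21 -220/7 -124/7; -220/7 494/7 114/7; -124/7 114/7 64/7]

x̄ = F·x = [-7, 6, 2]
P̄ = F·P·Fᵀ + Q = [54 -24 -14; -24 74 18; -14 18 10]
y = z − H·x̄ = [1]
S = H·P̄·Hᵀ + R = [42]
K = P̄·Hᵀ·S⁻¹ = [13/21; 2/7; 1/7]
x' = x̄ + K·y = [-134/21, 44/7, 15/7]
P' = (I − K·H)·P̄ = [796/21 -220/7 -124/7; -220/7 494/7 114/7; -124/7 114/7 64/7]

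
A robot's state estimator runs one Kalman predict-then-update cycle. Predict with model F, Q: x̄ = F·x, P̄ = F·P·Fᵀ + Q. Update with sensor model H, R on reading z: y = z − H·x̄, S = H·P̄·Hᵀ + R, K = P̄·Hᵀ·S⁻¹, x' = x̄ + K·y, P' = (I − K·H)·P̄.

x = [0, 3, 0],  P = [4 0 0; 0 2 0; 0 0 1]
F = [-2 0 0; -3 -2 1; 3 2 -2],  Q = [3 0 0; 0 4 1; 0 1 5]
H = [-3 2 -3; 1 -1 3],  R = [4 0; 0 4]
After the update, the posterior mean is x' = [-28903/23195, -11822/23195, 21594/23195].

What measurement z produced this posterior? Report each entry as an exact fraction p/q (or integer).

x̄ = F·x = [0, -6, 6]
P̄ = F·P·Fᵀ + Q = [19 24 -24; 24 49 -45; -24 -45 53]
S = H·P̄·Hᵀ + R = [668 -629; -629 627]
K = P̄·Hᵀ·S⁻¹ = [-8932/23195 -11809/23195; 307/23195 -5611/23195; 2241/23195 8907/23195]
x' − x̄ = [-28903/23195, 127348/23195, -117576/23195] = K·y
y = (KᵀK)⁻¹·Kᵀ·(x' − x̄) = [31, -21]
z = y + H·x̄ = [31, -21] + [-30, 24] = [1, 3]

z = [1, 3]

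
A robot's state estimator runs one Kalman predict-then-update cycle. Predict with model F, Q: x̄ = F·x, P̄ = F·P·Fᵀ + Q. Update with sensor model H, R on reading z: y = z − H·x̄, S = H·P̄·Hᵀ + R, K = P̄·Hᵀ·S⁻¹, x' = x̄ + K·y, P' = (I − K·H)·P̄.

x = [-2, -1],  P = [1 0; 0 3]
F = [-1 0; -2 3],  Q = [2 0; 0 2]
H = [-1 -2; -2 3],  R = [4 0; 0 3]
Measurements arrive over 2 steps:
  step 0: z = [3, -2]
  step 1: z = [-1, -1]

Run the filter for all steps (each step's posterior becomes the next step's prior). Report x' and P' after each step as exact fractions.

step 0: x̄ = F·x = [2, 1]
step 0: P̄ = F·P·Fᵀ + Q = [3 2; 2 33]
step 0: y = z − H·x̄ = [7, -1]
step 0: S = H·P̄·Hᵀ + R = [147 -190; -190 288]
step 0: K = P̄·Hᵀ·S⁻¹ = [-504/1559 -665/3118; -767/3118 1045/6236]
step 0: x' = x̄ + K·y = [-155/3118, -5547/6236]
step 0: P' = (I − K·H)·P̄ = [1149/1559 867/3118; 867/3118 2201/6236]
step 1: x̄ = F·x = [155/3118, -16021/6236]
step 1: P̄ = F·P·Fᵀ + Q = [4267/1559 1995/3118; 1995/3118 29857/6236]
step 1: y = z − H·x̄ = [-9492/1559, 42447/6236]
step 1: S = H·P̄·Hᵀ + R = [44350/1559 -35254/1559; -35254/1559 307813/6236]
step 1: K = P̄·Hᵀ·S⁻¹ = [-289605/927959 -199498/927959; -3986/17079 2701/17079]
step 1: x' = x̄ + K·y = [451459/927959, -408/5693]
step 1: P' = (I − K·H)·P̄ = [667464/927959 1506/5693; 1506/5693 5713/17079]

step 0: x' = [-155/3118, -5547/6236], P' = [1149/1559 867/3118; 867/3118 2201/6236]
step 1: x' = [451459/927959, -408/5693], P' = [667464/927959 1506/5693; 1506/5693 5713/17079]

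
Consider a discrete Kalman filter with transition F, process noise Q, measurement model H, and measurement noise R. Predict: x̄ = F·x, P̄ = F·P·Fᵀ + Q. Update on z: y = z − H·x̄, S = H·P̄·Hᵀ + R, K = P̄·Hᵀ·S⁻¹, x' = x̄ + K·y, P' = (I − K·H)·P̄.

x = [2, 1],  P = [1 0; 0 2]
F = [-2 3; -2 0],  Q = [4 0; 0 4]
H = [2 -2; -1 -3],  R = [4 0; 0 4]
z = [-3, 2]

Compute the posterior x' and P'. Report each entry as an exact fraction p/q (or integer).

x' = [-200/127, -462/1651]
P' = [100/127 8/127; 8/127 496/1651]

x̄ = F·x = [-1, -4]
P̄ = F·P·Fᵀ + Q = [26 4; 4 8]
y = z − H·x̄ = [-9, -11]
S = H·P̄·Hᵀ + R = [108 -20; -20 126]
K = P̄·Hᵀ·S⁻¹ = [46/127 -31/127; -196/1651 -398/1651]
x' = x̄ + K·y = [-200/127, -462/1651]
P' = (I − K·H)·P̄ = [100/127 8/127; 8/127 496/1651]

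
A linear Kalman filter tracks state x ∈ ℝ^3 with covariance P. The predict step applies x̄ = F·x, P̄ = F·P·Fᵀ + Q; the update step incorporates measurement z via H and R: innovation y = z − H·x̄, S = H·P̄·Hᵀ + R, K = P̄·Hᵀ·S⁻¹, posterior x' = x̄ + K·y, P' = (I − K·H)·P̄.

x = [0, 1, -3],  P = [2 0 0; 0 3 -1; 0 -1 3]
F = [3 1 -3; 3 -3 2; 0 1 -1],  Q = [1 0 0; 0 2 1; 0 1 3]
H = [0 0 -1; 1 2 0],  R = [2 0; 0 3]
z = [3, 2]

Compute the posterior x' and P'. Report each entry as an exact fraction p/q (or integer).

x' = [506/487, 240/487, -923/487]
P' = [80153/2922 -19628/1461 4522/1461; -19628/1461 10690/1461 -2294/1461; 4522/1461 -2294/1461 2398/1461]

x̄ = F·x = [10, -9, 4]
P̄ = F·P·Fᵀ + Q = [55 -20 16; -20 71 -19; 16 -19 11]
y = z − H·x̄ = [7, 10]
S = H·P̄·Hᵀ + R = [13 22; 22 262]
K = P̄·Hᵀ·S⁻¹ = [-2261/1461 547/2922; 1147/1461 584/1461; -1199/1461 -22/1461]
x' = x̄ + K·y = [506/487, 240/487, -923/487]
P' = (I − K·H)·P̄ = [80153/2922 -19628/1461 4522/1461; -19628/1461 10690/1461 -2294/1461; 4522/1461 -2294/1461 2398/1461]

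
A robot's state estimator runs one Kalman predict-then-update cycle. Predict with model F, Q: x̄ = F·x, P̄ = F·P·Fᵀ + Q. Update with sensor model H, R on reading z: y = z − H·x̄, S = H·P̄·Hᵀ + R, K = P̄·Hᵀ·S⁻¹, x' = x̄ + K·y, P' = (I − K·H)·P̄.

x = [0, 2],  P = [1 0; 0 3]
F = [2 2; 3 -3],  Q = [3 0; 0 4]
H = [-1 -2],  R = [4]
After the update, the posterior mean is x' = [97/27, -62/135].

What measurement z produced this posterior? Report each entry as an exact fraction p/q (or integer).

x̄ = F·x = [4, -6]
P̄ = F·P·Fᵀ + Q = [19 -12; -12 40]
S = H·P̄·Hᵀ + R = [135]
K = P̄·Hᵀ·S⁻¹ = [1/27; -68/135]
x' − x̄ = [-11/27, 748/135] = K·y
y = (KᵀK)⁻¹·Kᵀ·(x' − x̄) = [-11]
z = y + H·x̄ = [-11] + [8] = [-3]

z = [-3]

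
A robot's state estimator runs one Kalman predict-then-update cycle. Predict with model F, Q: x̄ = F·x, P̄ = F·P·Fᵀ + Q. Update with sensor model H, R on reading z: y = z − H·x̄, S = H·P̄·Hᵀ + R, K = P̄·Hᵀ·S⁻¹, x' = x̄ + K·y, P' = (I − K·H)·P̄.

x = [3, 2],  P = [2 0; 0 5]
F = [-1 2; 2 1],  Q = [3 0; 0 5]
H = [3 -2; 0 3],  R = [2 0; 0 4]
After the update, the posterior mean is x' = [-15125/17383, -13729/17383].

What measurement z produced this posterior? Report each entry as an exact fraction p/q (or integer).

x̄ = F·x = [1, 8]
P̄ = F·P·Fᵀ + Q = [25 6; 6 18]
S = H·P̄·Hᵀ + R = [227 -54; -54 166]
K = P̄·Hᵀ·S⁻¹ = [5715/17383 3744/17383; -36/17383 5643/17383]
x' − x̄ = [-32508/17383, -152793/17383] = K·y
y = (KᵀK)⁻¹·Kᵀ·(x' − x̄) = [12, -27]
z = y + H·x̄ = [12, -27] + [-13, 24] = [-1, -3]

z = [-1, -3]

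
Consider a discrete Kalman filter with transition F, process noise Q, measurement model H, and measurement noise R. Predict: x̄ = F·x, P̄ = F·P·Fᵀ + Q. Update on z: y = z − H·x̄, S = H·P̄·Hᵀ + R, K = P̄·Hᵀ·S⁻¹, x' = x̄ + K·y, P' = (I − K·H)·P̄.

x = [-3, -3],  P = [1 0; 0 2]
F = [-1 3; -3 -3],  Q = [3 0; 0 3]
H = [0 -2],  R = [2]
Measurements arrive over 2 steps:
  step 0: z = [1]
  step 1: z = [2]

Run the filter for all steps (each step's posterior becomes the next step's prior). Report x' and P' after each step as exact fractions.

step 0: x̄ = F·x = [-6, 18]
step 0: P̄ = F·P·Fᵀ + Q = [22 -15; -15 30]
step 0: y = z − H·x̄ = [37]
step 0: S = H·P̄·Hᵀ + R = [122]
step 0: K = P̄·Hᵀ·S⁻¹ = [15/61; -30/61]
step 0: x' = x̄ + K·y = [189/61, -12/61]
step 0: P' = (I − K·H)·P̄ = [892/61 -15/61; -15/61 30/61]
step 1: x̄ = F·x = [-225/61, -531/61]
step 1: P̄ = F·P·Fᵀ + Q = [1435/61 2496/61; 2496/61 8211/61]
step 1: y = z − H·x̄ = [-940/61]
step 1: S = H·P̄·Hᵀ + R = [32966/61]
step 1: K = P̄·Hᵀ·S⁻¹ = [-2496/16483; -8211/16483]
step 1: x' = x̄ + K·y = [-22335/16483, -16953/16483]
step 1: P' = (I − K·H)·P̄ = [183493/16483 2496/16483; 2496/16483 8211/16483]

step 0: x' = [189/61, -12/61], P' = [892/61 -15/61; -15/61 30/61]
step 1: x' = [-22335/16483, -16953/16483], P' = [183493/16483 2496/16483; 2496/16483 8211/16483]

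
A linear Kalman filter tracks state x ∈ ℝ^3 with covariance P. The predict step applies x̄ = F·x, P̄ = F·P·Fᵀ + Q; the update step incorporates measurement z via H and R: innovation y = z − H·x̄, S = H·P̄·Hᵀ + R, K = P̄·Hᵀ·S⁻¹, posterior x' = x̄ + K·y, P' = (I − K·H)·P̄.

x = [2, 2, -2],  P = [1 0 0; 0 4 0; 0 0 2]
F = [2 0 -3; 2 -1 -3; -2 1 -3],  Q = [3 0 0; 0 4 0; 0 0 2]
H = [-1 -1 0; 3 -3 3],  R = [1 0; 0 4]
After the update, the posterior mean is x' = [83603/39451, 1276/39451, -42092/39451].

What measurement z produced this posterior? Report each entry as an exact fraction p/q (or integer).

x̄ = F·x = [10, 8, 4]
P̄ = F·P·Fᵀ + Q = [25 22 14; 22 30 10; 14 10 28]
S = H·P̄·Hᵀ + R = [100 -57; -57 427]
K = P̄·Hᵀ·S⁻¹ = [-17162/39451 2421/39451; -21862/39451 -2364/39451; -4776/39451 8232/39451]
x' − x̄ = [-310907/39451, -314332/39451, -199896/39451] = K·y
y = (KᵀK)⁻¹·Kᵀ·(x' − x̄) = [16, -15]
z = y + H·x̄ = [16, -15] + [-18, 18] = [-2, 3]

z = [-2, 3]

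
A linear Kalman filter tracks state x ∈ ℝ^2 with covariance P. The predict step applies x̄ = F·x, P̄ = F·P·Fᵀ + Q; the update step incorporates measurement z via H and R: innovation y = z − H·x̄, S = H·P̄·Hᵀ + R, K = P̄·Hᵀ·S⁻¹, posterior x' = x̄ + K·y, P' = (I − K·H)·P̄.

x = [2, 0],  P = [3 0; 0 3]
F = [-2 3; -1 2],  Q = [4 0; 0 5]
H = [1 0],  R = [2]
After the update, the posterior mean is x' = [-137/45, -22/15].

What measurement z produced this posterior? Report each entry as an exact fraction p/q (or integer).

x̄ = F·x = [-4, -2]
P̄ = F·P·Fᵀ + Q = [43 24; 24 20]
S = H·P̄·Hᵀ + R = [45]
K = P̄·Hᵀ·S⁻¹ = [43/45; 8/15]
x' − x̄ = [43/45, 8/15] = K·y
y = (KᵀK)⁻¹·Kᵀ·(x' − x̄) = [1]
z = y + H·x̄ = [1] + [-4] = [-3]

z = [-3]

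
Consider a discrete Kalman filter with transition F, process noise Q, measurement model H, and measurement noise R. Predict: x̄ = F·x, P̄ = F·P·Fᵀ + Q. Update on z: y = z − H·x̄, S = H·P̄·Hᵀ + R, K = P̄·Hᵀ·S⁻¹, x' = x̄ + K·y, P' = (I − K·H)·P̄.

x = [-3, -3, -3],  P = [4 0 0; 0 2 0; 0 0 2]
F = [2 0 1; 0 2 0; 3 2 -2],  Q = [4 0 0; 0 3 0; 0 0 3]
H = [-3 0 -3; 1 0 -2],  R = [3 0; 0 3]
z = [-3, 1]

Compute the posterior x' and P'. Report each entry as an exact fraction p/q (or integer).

x̄ = F·x = [-9, -6, -9]
P̄ = F·P·Fᵀ + Q = [22 0 20; 0 11 8; 20 8 55]
y = z − H·x̄ = [-57, -8]
S = H·P̄·Hᵀ + R = [1056 324; 324 165]
K = P̄·Hᵀ·S⁻¹ = [-831/3848 303/962; 17/962 -190/1443; -885/7696 -615/1924]
x' = x̄ + K·y = [3039/3848, -17183/2886, 861/7696]
P' = (I − K·H)·P̄ = [883/1924 -69/481 -935/3848; -69/481 13445/1443 121/962; -935/3848 121/962 2755/7696]

x' = [3039/3848, -17183/2886, 861/7696]
P' = [883/1924 -69/481 -935/3848; -69/481 13445/1443 121/962; -935/3848 121/962 2755/7696]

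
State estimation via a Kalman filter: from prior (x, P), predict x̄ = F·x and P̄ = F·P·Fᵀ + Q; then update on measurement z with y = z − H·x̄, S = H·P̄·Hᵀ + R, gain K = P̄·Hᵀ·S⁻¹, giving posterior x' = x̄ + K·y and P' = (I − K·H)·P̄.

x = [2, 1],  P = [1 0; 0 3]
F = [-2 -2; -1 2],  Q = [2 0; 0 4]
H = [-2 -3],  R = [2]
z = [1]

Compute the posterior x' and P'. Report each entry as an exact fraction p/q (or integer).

x' = [-576/107, 341/107]
P' = [1890/107 -1256/107; -1256/107 858/107]

x̄ = F·x = [-6, 0]
P̄ = F·P·Fᵀ + Q = [18 -10; -10 17]
y = z − H·x̄ = [-11]
S = H·P̄·Hᵀ + R = [107]
K = P̄·Hᵀ·S⁻¹ = [-6/107; -31/107]
x' = x̄ + K·y = [-576/107, 341/107]
P' = (I − K·H)·P̄ = [1890/107 -1256/107; -1256/107 858/107]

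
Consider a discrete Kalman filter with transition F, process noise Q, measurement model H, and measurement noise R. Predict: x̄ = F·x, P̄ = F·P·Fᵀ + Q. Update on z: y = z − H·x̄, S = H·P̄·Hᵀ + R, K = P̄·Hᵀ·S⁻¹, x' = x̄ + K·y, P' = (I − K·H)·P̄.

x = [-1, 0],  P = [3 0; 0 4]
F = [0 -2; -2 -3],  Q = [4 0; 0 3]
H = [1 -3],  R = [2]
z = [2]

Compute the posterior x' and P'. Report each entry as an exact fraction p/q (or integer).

x̄ = F·x = [0, 2]
P̄ = F·P·Fᵀ + Q = [20 24; 24 51]
y = z − H·x̄ = [8]
S = H·P̄·Hᵀ + R = [337]
K = P̄·Hᵀ·S⁻¹ = [-52/337; -129/337]
x' = x̄ + K·y = [-416/337, -358/337]
P' = (I − K·H)·P̄ = [4036/337 1380/337; 1380/337 546/337]

x' = [-416/337, -358/337]
P' = [4036/337 1380/337; 1380/337 546/337]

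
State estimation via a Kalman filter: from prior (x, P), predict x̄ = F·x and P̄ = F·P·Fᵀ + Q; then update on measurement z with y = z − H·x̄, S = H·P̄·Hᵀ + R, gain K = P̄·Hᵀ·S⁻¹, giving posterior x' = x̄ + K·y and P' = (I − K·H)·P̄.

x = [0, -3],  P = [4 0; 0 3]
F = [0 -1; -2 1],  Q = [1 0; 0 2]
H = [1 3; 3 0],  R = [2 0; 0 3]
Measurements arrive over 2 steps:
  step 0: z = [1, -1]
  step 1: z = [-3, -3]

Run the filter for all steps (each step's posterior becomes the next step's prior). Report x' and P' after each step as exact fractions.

step 0: x' = [-187/2226, 37/106], P' = [683/2226 -11/106; -11/106 27/106]
step 1: x' = [-108064/125649, -79597/125649], P' = [33089/125649 -11095/125649; -11095/125649 30071/125649]

step 0: x̄ = F·x = [3, -3]
step 0: P̄ = F·P·Fᵀ + Q = [4 -3; -3 21]
step 0: y = z − H·x̄ = [7, -10]
step 0: S = H·P̄·Hᵀ + R = [177 -15; -15 39]
step 0: K = P̄·Hᵀ·S⁻¹ = [-5/2226 683/2226; 35/106 -11/106]
step 0: x' = x̄ + K·y = [-187/2226, 37/106]
step 0: P' = (I − K·H)·P̄ = [683/2226 -11/106; -11/106 27/106]
step 1: x̄ = F·x = [-37/106, 1151/2226]
step 1: P̄ = F·P·Fᵀ + Q = [133/106 -49/106; -49/106 8675/2226]
step 1: y = z − H·x̄ = [-1559/371, -207/106]
step 1: S = H·P̄·Hᵀ + R = [13191/371 -21/53; -21/53 1515/106]
step 1: K = P̄·Hᵀ·S⁻¹ = [-98/125649 33089/125649; 39559/125649 -11095/125649]
step 1: x' = x̄ + K·y = [-108064/125649, -79597/125649]
step 1: P' = (I − K·H)·P̄ = [33089/125649 -11095/125649; -11095/125649 30071/125649]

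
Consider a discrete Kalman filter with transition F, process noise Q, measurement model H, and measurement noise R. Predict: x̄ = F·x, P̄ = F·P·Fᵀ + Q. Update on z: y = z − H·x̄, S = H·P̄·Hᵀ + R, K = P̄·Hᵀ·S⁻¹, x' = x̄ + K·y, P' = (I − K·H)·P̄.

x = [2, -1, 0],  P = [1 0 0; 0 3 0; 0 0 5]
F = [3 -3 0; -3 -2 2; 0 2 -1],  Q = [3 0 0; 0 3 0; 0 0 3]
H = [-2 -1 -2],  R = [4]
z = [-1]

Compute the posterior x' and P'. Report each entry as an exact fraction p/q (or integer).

x' = [333/88, -257/44, -7/44]
P' = [831/88 -63/44 -333/44; -63/44 887/22 -403/22; -333/44 -403/22 359/22]

x̄ = F·x = [9, -4, -2]
P̄ = F·P·Fᵀ + Q = [39 9 -18; 9 44 -22; -18 -22 20]
y = z − H·x̄ = [9]
S = H·P̄·Hᵀ + R = [88]
K = P̄·Hᵀ·S⁻¹ = [-51/88; -9/44; 9/44]
x' = x̄ + K·y = [333/88, -257/44, -7/44]
P' = (I − K·H)·P̄ = [831/88 -63/44 -333/44; -63/44 887/22 -403/22; -333/44 -403/22 359/22]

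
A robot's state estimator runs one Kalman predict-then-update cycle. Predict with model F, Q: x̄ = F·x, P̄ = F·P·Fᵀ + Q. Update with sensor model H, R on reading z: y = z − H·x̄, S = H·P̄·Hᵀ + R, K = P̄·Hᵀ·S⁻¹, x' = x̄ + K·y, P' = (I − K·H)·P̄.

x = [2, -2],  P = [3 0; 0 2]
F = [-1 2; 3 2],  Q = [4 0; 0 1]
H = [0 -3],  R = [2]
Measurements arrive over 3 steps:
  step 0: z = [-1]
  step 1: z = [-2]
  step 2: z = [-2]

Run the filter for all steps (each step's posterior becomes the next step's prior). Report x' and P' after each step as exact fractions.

step 0: x̄ = F·x = [-6, 2]
step 0: P̄ = F·P·Fᵀ + Q = [15 -1; -1 36]
step 0: y = z − H·x̄ = [5]
step 0: S = H·P̄·Hᵀ + R = [326]
step 0: K = P̄·Hᵀ·S⁻¹ = [3/326; -54/163]
step 0: x' = x̄ + K·y = [-1941/326, 56/163]
step 0: P' = (I − K·H)·P̄ = [4881/326 -1/163; -1/163 36/163]
step 1: x̄ = F·x = [2165/326, -5599/326]
step 1: P̄ = F·P·Fᵀ + Q = [6481/326 -14363/326; -14363/326 44519/326]
step 1: y = z − H·x̄ = [-17449/326]
step 1: S = H·P̄·Hᵀ + R = [401323/326]
step 1: K = P̄·Hᵀ·S⁻¹ = [43089/401323; -133557/401323]
step 1: x' = x̄ + K·y = [358909/401323, 255916/401323]
step 1: P' = (I − K·H)·P̄ = [2283167/401323 -28726/401323; -28726/401323 89038/401323]
step 2: x̄ = F·x = [152923/401323, 1588559/401323]
step 2: P̄ = F·P·Fᵀ + Q = [4359515/401323 -6608253/401323; -6608253/401323 20961266/401323]
step 2: y = z − H·x̄ = [3963031/401323]
step 2: S = H·P̄·Hᵀ + R = [189454040/401323]
step 2: K = P̄·Hᵀ·S⁻¹ = [19824759/189454040; -31441899/94727020]
step 2: x' = x̄ + K·y = [267958763/189454040, 64472357/94727020]
step 2: P' = (I − K·H)·P̄ = [1078698853/189454040 -6608253/94727020; -6608253/94727020 10480633/47363510]

step 0: x' = [-1941/326, 56/163], P' = [4881/326 -1/163; -1/163 36/163]
step 1: x' = [358909/401323, 255916/401323], P' = [2283167/401323 -28726/401323; -28726/401323 89038/401323]
step 2: x' = [267958763/189454040, 64472357/94727020], P' = [1078698853/189454040 -6608253/94727020; -6608253/94727020 10480633/47363510]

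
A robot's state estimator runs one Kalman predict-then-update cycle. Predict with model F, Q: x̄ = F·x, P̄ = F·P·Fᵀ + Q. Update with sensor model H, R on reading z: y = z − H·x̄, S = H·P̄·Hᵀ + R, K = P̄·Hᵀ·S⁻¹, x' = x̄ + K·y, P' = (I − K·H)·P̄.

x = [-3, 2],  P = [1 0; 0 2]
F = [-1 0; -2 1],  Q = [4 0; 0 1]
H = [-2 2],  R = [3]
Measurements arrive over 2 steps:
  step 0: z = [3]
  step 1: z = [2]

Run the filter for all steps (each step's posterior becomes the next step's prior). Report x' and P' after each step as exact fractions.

step 0: x' = [21/5, 6], P' = [139/35 26/7; 26/7 29/7]
step 1: x' = [-3365/901, -140/53], P' = [5221/901 284/53; 284/53 296/53]

step 0: x̄ = F·x = [3, 8]
step 0: P̄ = F·P·Fᵀ + Q = [5 2; 2 7]
step 0: y = z − H·x̄ = [-7]
step 0: S = H·P̄·Hᵀ + R = [35]
step 0: K = P̄·Hᵀ·S⁻¹ = [-6/35; 2/7]
step 0: x' = x̄ + K·y = [21/5, 6]
step 0: P' = (I − K·H)·P̄ = [139/35 26/7; 26/7 29/7]
step 1: x̄ = F·x = [-21/5, -12/5]
step 1: P̄ = F·P·Fᵀ + Q = [279/35 148/35; 148/35 216/35]
step 1: y = z − H·x̄ = [-8/5]
step 1: S = H·P̄·Hᵀ + R = [901/35]
step 1: K = P̄·Hᵀ·S⁻¹ = [-262/901; 8/53]
step 1: x' = x̄ + K·y = [-3365/901, -140/53]
step 1: P' = (I − K·H)·P̄ = [5221/901 284/53; 284/53 296/53]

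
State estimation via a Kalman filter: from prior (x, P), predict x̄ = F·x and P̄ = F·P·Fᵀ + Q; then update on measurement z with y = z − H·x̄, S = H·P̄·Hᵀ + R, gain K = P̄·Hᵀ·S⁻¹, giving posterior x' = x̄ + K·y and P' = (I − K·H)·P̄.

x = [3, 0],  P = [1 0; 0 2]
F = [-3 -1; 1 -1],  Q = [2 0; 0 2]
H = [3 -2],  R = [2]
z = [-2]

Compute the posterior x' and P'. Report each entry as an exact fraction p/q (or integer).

x' = [-88/151, 50/151]
P' = [282/151 382/151; 382/151 586/151]

x̄ = F·x = [-9, 3]
P̄ = F·P·Fᵀ + Q = [13 -1; -1 5]
y = z − H·x̄ = [31]
S = H·P̄·Hᵀ + R = [151]
K = P̄·Hᵀ·S⁻¹ = [41/151; -13/151]
x' = x̄ + K·y = [-88/151, 50/151]
P' = (I − K·H)·P̄ = [282/151 382/151; 382/151 586/151]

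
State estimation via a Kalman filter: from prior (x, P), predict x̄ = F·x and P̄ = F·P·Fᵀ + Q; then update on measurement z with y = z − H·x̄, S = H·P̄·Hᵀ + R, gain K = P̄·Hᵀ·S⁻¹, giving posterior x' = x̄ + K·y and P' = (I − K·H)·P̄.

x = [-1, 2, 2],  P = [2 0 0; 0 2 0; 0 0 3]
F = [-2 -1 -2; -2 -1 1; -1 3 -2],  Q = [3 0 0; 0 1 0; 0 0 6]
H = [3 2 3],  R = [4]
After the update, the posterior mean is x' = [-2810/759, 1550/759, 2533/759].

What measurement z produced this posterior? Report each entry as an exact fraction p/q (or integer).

z = [3]

x̄ = F·x = [-4, 2, 3]
P̄ = F·P·Fᵀ + Q = [25 4 10; 4 14 -8; 10 -8 38]
S = H·P̄·Hᵀ + R = [759]
K = P̄·Hᵀ·S⁻¹ = [113/759; 16/759; 128/759]
x' − x̄ = [226/759, 32/759, 256/759] = K·y
y = (KᵀK)⁻¹·Kᵀ·(x' − x̄) = [2]
z = y + H·x̄ = [2] + [1] = [3]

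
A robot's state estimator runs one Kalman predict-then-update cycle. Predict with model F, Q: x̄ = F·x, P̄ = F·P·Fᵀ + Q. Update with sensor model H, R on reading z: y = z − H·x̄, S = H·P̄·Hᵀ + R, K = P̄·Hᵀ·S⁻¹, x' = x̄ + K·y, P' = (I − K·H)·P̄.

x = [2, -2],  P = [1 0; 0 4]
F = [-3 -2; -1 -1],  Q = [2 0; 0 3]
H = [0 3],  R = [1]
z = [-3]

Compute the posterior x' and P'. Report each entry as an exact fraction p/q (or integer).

x' = [-245/73, -72/73]
P' = [882/73 11/73; 11/73 8/73]

x̄ = F·x = [-2, 0]
P̄ = F·P·Fᵀ + Q = [27 11; 11 8]
y = z − H·x̄ = [-3]
S = H·P̄·Hᵀ + R = [73]
K = P̄·Hᵀ·S⁻¹ = [33/73; 24/73]
x' = x̄ + K·y = [-245/73, -72/73]
P' = (I − K·H)·P̄ = [882/73 11/73; 11/73 8/73]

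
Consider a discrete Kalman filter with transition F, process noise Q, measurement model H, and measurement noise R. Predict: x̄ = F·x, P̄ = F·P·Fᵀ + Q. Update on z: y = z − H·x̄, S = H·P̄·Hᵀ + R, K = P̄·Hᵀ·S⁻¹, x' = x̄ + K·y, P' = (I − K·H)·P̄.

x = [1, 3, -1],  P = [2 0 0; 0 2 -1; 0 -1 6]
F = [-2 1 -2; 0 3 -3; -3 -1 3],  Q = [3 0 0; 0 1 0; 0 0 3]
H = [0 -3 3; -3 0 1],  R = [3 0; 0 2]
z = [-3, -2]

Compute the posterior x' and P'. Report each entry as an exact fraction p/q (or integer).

x' = [168047/128797, 399288/128797, 264107/128797]
P' = [104785/128797 208233/128797 217507/128797; 208233/128797 601222/128797 587127/128797; 217507/128797 587127/128797 615751/128797]

x̄ = F·x = [3, 12, -9]
P̄ = F·P·Fᵀ + Q = [41 51 -31; 51 91 -72; -31 -72 83]
y = z − H·x̄ = [60, 16]
S = H·P̄·Hᵀ + R = [2865 1203; 1203 640]
K = P̄·Hᵀ·S⁻¹ = [9274/128797 -48424/128797; -14095/128797 -18786/128797; 28624/128797 -18385/128797]
x' = x̄ + K·y = [168047/128797, 399288/128797, 264107/128797]
P' = (I − K·H)·P̄ = [104785/128797 208233/128797 217507/128797; 208233/128797 601222/128797 587127/128797; 217507/128797 587127/128797 615751/128797]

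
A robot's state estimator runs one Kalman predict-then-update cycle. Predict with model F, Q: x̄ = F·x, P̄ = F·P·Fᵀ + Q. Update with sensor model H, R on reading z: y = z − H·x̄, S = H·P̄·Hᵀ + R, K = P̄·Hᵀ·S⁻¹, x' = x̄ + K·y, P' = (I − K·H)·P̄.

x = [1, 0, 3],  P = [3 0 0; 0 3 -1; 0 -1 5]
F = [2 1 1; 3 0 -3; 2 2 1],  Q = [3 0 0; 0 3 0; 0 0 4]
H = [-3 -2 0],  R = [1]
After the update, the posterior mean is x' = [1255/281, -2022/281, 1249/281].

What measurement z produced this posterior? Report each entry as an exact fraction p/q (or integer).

z = [1]

x̄ = F·x = [5, -6, 5]
P̄ = F·P·Fᵀ + Q = [21 6 20; 6 75 9; 20 9 29]
S = H·P̄·Hᵀ + R = [562]
K = P̄·Hᵀ·S⁻¹ = [-75/562; -84/281; -39/281]
x' − x̄ = [-150/281, -336/281, -156/281] = K·y
y = (KᵀK)⁻¹·Kᵀ·(x' − x̄) = [4]
z = y + H·x̄ = [4] + [-3] = [1]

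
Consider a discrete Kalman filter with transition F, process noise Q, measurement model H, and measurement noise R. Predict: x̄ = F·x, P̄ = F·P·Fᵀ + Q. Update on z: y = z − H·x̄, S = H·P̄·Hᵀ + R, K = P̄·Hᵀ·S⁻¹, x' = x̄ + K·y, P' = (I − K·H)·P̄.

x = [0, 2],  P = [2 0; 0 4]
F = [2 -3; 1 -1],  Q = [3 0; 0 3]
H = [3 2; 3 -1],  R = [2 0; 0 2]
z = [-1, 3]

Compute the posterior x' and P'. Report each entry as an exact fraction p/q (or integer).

x' = [7663/15505, -2534/2215]
P' = [1858/15505 -134/2215; -134/2215 864/2215]

x̄ = F·x = [-6, -2]
P̄ = F·P·Fᵀ + Q = [47 16; 16 9]
y = z − H·x̄ = [21, 19]
S = H·P̄·Hᵀ + R = [653 453; 453 338]
K = P̄·Hᵀ·S⁻¹ = [1849/15505 3256/15505; 663/2215 -633/2215]
x' = x̄ + K·y = [7663/15505, -2534/2215]
P' = (I − K·H)·P̄ = [1858/15505 -134/2215; -134/2215 864/2215]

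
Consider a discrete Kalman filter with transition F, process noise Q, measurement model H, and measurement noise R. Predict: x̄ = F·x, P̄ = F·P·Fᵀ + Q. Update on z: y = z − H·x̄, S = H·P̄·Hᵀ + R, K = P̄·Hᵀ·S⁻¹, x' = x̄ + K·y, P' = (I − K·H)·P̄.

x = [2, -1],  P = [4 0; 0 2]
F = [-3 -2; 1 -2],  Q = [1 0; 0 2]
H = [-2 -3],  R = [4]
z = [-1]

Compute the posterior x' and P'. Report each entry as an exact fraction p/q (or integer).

x̄ = F·x = [-4, 4]
P̄ = F·P·Fᵀ + Q = [45 -4; -4 14]
y = z − H·x̄ = [3]
S = H·P̄·Hᵀ + R = [262]
K = P̄·Hᵀ·S⁻¹ = [-39/131; -17/131]
x' = x̄ + K·y = [-641/131, 473/131]
P' = (I − K·H)·P̄ = [2853/131 -1850/131; -1850/131 1256/131]

x' = [-641/131, 473/131]
P' = [2853/131 -1850/131; -1850/131 1256/131]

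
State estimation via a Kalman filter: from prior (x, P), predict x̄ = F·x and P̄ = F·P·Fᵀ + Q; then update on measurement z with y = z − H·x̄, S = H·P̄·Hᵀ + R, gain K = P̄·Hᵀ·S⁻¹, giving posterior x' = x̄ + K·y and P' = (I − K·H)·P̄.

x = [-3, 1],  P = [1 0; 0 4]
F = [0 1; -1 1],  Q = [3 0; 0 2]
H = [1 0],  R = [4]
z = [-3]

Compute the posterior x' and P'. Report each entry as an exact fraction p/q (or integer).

x' = [-17/11, 28/11]
P' = [28/11 16/11; 16/11 61/11]

x̄ = F·x = [1, 4]
P̄ = F·P·Fᵀ + Q = [7 4; 4 7]
y = z − H·x̄ = [-4]
S = H·P̄·Hᵀ + R = [11]
K = P̄·Hᵀ·S⁻¹ = [7/11; 4/11]
x' = x̄ + K·y = [-17/11, 28/11]
P' = (I − K·H)·P̄ = [28/11 16/11; 16/11 61/11]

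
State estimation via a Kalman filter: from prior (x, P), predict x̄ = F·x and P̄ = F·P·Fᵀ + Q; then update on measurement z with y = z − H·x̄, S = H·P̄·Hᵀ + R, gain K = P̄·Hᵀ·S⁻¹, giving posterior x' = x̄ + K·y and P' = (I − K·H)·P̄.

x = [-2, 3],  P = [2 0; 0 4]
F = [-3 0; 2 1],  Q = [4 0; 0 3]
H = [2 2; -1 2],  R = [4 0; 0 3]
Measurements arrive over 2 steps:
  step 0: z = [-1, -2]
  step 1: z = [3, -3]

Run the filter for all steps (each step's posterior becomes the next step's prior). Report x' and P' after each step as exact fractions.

step 0: x̄ = F·x = [6, -1]
step 0: P̄ = F·P·Fᵀ + Q = [22 -12; -12 15]
step 0: y = z − H·x̄ = [-11, 6]
step 0: S = H·P̄·Hᵀ + R = [56 -8; -8 133]
step 0: K = P̄·Hᵀ·S⁻¹ = [573/1846 -302/923; 567/3692 300/923]
step 0: x' = x̄ + K·y = [1149/1846, -2729/3692]
step 0: P' = (I − K·H)·P̄ = [684/923 -111/923; -111/923 789/1846]
step 1: x̄ = F·x = [-3447/1846, 1867/3692]
step 1: P̄ = F·P·Fᵀ + Q = [9848/923 -3771/923; -3771/923 10911/1846]
step 1: y = z − H·x̄ = [10565/1846, -5426/923]
step 1: S = H·P̄·Hᵀ + R = [34738/923 -5416/923; -5416/923 49523/923]
step 1: K = P̄·Hᵀ·S⁻¹ = [275037/916033 -291586/916033; 266913/1832066 286170/916033]
step 1: x' = x̄ + K·y = [1577731/916033, -455272/916033]
step 1: P' = (I − K·H)·P̄ = [658302/916033 -108228/916033; -108228/916033 375141/916033]

step 0: x' = [1149/1846, -2729/3692], P' = [684/923 -111/923; -111/923 789/1846]
step 1: x' = [1577731/916033, -455272/916033], P' = [658302/916033 -108228/916033; -108228/916033 375141/916033]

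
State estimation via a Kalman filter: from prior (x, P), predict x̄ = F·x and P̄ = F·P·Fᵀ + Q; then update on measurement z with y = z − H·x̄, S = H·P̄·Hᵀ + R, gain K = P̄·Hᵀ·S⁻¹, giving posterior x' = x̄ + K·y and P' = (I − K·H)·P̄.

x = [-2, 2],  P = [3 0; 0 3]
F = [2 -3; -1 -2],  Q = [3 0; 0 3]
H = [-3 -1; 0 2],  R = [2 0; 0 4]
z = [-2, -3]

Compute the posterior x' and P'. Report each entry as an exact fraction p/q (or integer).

x̄ = F·x = [-10, -2]
P̄ = F·P·Fᵀ + Q = [42 12; 12 18]
y = z − H·x̄ = [-34, 1]
S = H·P̄·Hᵀ + R = [470 -108; -108 76]
K = P̄·Hᵀ·S⁻¹ = [-987/3007 -453/3007; -27/3007 1386/3007]
x' = x̄ + K·y = [3035/3007, -3710/3007]
P' = (I − K·H)·P̄ = [960/3007 -906/3007; -906/3007 2772/3007]

x' = [3035/3007, -3710/3007]
P' = [960/3007 -906/3007; -906/3007 2772/3007]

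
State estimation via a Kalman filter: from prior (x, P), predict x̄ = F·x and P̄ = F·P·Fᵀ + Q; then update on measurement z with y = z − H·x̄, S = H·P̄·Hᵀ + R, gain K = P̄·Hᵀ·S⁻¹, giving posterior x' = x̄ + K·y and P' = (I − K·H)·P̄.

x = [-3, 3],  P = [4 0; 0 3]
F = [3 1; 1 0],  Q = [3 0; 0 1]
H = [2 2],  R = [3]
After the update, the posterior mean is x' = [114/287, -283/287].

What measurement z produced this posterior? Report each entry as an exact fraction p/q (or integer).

x̄ = F·x = [-6, -3]
P̄ = F·P·Fᵀ + Q = [42 12; 12 5]
S = H·P̄·Hᵀ + R = [287]
K = P̄·Hᵀ·S⁻¹ = [108/287; 34/287]
x' − x̄ = [1836/287, 578/287] = K·y
y = (KᵀK)⁻¹·Kᵀ·(x' − x̄) = [17]
z = y + H·x̄ = [17] + [-18] = [-1]

z = [-1]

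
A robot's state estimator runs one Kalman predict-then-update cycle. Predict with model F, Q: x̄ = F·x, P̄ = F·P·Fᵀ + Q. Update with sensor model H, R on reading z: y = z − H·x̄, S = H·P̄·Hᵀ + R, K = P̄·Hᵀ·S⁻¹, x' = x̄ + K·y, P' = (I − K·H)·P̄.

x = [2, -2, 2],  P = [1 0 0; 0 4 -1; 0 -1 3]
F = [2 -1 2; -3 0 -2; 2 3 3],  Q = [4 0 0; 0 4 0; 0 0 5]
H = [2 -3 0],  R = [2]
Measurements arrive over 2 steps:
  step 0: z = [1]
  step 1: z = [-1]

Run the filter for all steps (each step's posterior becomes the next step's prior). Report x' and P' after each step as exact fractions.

step 0: x' = [106/579, -155/579, -1016/579], P' = [2756/579 1760/579 -3835/579; 1760/579 1250/579 -2602/579; -3835/579 -2602/579 26642/579]
step 1: x' = [-14006/121205, 18814/72723, -1254703/727230], P' = [2769436/363615 119814/24241 -516247/363615; 119814/24241 249236/72723 -82973/72723; -516247/363615 -82973/72723 9582613/727230]

step 0: x̄ = F·x = [10, -10, 4]
step 0: P̄ = F·P·Fᵀ + Q = [28 -20 7; -20 25 -18; 7 -18 54]
step 0: y = z − H·x̄ = [-49]
step 0: S = H·P̄·Hᵀ + R = [579]
step 0: K = P̄·Hᵀ·S⁻¹ = [116/579; -115/579; 68/579]
step 0: x' = x̄ + K·y = [106/579, -155/579, -1016/579]
step 0: P' = (I − K·H)·P̄ = [2756/579 1760/579 -3835/579; 1760/579 1250/579 -2602/579; -3835/579 -2602/579 26642/579]
step 1: x̄ = F·x = [-555/193, 1714/579, -3301/579]
step 1: P̄ = F·P·Fᵀ + Q = [31282/193 -28226/193 42670/193; -28226/193 87668/579 -126761/579; 42670/193 -126761/579 193211/579]
step 1: y = z − H·x̄ = [2631/193]
step 1: S = H·P̄·Hᵀ + R = [727230/193]
step 1: K = P̄·Hᵀ·S⁻¹ = [73621/363615; -4804/24241; 212101/727230]
step 1: x' = x̄ + K·y = [-14006/121205, 18814/72723, -1254703/727230]
step 1: P' = (I − K·H)·P̄ = [2769436/363615 119814/24241 -516247/363615; 119814/24241 249236/72723 -82973/72723; -516247/363615 -82973/72723 9582613/727230]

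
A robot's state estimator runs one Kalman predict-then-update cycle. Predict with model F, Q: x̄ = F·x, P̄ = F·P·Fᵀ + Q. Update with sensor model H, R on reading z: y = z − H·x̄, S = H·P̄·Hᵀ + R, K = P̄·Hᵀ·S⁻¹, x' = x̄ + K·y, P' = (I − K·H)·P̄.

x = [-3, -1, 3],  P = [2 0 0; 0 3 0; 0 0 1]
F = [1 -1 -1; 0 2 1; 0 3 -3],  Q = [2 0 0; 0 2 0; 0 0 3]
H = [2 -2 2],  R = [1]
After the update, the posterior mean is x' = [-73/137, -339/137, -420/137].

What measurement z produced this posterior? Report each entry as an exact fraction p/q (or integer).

z = [-2]

x̄ = F·x = [-5, 1, -12]
P̄ = F·P·Fᵀ + Q = [8 -7 -6; -7 15 15; -6 15 39]
S = H·P̄·Hᵀ + R = [137]
K = P̄·Hᵀ·S⁻¹ = [18/137; -14/137; 36/137]
x' − x̄ = [612/137, -476/137, 1224/137] = K·y
y = (KᵀK)⁻¹·Kᵀ·(x' − x̄) = [34]
z = y + H·x̄ = [34] + [-36] = [-2]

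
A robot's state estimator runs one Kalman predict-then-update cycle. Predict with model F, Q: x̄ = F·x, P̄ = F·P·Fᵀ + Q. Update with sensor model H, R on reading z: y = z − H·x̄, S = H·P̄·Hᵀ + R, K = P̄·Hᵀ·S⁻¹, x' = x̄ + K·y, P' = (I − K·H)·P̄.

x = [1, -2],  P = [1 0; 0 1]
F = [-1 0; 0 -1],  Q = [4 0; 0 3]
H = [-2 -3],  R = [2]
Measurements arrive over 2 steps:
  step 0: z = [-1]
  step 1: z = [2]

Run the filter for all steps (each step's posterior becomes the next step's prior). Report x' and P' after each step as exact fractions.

step 0: x' = [-44/29, 40/29], P' = [95/29 -60/29; -60/29 44/29]
step 1: x' = [1848/1361, -2122/1361], P' = [7883/1361 -5094/1361; -5094/1361 3578/1361]

step 0: x̄ = F·x = [-1, 2]
step 0: P̄ = F·P·Fᵀ + Q = [5 0; 0 4]
step 0: y = z − H·x̄ = [3]
step 0: S = H·P̄·Hᵀ + R = [58]
step 0: K = P̄·Hᵀ·S⁻¹ = [-5/29; -6/29]
step 0: x' = x̄ + K·y = [-44/29, 40/29]
step 0: P' = (I − K·H)·P̄ = [95/29 -60/29; -60/29 44/29]
step 1: x̄ = F·x = [44/29, -40/29]
step 1: P̄ = F·P·Fᵀ + Q = [211/29 -60/29; -60/29 131/29]
step 1: y = z − H·x̄ = [26/29]
step 1: S = H·P̄·Hᵀ + R = [1361/29]
step 1: K = P̄·Hᵀ·S⁻¹ = [-242/1361; -273/1361]
step 1: x' = x̄ + K·y = [1848/1361, -2122/1361]
step 1: P' = (I − K·H)·P̄ = [7883/1361 -5094/1361; -5094/1361 3578/1361]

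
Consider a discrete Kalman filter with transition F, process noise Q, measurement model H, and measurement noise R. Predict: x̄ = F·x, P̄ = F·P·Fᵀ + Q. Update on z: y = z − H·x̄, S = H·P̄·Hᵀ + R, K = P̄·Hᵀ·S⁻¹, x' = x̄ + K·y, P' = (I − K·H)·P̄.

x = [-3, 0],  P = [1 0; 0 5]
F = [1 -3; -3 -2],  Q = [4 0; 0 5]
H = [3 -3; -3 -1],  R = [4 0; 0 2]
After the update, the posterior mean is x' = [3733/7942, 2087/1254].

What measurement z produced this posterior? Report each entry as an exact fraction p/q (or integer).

z = [-3, -3]

x̄ = F·x = [-3, 9]
P̄ = F·P·Fᵀ + Q = [50 27; 27 34]
S = H·P̄·Hᵀ + R = [274 -186; -186 648]
K = P̄·Hᵀ·S⁻¹ = [655/7942 -2972/11913; -307/1254 -466/1881]
x' − x̄ = [27559/7942, -9199/1254] = K·y
y = (KᵀK)⁻¹·Kᵀ·(x' − x̄) = [33, -3]
z = y + H·x̄ = [33, -3] + [-36, 0] = [-3, -3]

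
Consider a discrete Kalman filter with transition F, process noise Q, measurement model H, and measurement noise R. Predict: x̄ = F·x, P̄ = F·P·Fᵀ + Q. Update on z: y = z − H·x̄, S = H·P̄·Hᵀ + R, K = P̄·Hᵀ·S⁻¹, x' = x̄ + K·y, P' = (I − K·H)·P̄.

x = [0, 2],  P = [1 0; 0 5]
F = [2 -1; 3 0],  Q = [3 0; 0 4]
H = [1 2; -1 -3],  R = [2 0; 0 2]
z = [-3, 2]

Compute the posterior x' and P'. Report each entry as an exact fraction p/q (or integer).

x̄ = F·x = [-2, 0]
P̄ = F·P·Fᵀ + Q = [12 6; 6 13]
y = z − H·x̄ = [-1, 0]
S = H·P̄·Hᵀ + R = [90 -120; -120 167]
K = P̄·Hᵀ·S⁻¹ = [68/105 2/7; -4/45 -1/3]
x' = x̄ + K·y = [-278/105, 4/45]
P' = (I − K·H)·P̄ = [176/35 -28/15; -28/15 38/45]

x' = [-278/105, 4/45]
P' = [176/35 -28/15; -28/15 38/45]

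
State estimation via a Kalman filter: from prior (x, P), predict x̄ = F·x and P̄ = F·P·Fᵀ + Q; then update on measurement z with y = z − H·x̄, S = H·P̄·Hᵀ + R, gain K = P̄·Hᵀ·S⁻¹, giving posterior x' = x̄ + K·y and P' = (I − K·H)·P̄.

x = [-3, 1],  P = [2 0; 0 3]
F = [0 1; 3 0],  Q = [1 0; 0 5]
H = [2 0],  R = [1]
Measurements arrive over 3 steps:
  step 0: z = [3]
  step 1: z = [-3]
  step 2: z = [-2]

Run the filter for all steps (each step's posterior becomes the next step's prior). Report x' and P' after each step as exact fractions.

step 0: x' = [25/17, -9], P' = [4/17 0; 0 23]
step 1: x' = [-153/97, 75/17], P' = [24/97 0; 0 121/17]
step 2: x' = [-477/569, -459/97], P' = [138/569 0; 0 701/97]

step 0: x̄ = F·x = [1, -9]
step 0: P̄ = F·P·Fᵀ + Q = [4 0; 0 23]
step 0: y = z − H·x̄ = [1]
step 0: S = H·P̄·Hᵀ + R = [17]
step 0: K = P̄·Hᵀ·S⁻¹ = [8/17; 0]
step 0: x' = x̄ + K·y = [25/17, -9]
step 0: P' = (I − K·H)·P̄ = [4/17 0; 0 23]
step 1: x̄ = F·x = [-9, 75/17]
step 1: P̄ = F·P·Fᵀ + Q = [24 0; 0 121/17]
step 1: y = z − H·x̄ = [15]
step 1: S = H·P̄·Hᵀ + R = [97]
step 1: K = P̄·Hᵀ·S⁻¹ = [48/97; 0]
step 1: x' = x̄ + K·y = [-153/97, 75/17]
step 1: P' = (I − K·H)·P̄ = [24/97 0; 0 121/17]
step 2: x̄ = F·x = [75/17, -459/97]
step 2: P̄ = F·P·Fᵀ + Q = [138/17 0; 0 701/97]
step 2: y = z − H·x̄ = [-184/17]
step 2: S = H·P̄·Hᵀ + R = [569/17]
step 2: K = P̄·Hᵀ·S⁻¹ = [276/569; 0]
step 2: x' = x̄ + K·y = [-477/569, -459/97]
step 2: P' = (I − K·H)·P̄ = [138/569 0; 0 701/97]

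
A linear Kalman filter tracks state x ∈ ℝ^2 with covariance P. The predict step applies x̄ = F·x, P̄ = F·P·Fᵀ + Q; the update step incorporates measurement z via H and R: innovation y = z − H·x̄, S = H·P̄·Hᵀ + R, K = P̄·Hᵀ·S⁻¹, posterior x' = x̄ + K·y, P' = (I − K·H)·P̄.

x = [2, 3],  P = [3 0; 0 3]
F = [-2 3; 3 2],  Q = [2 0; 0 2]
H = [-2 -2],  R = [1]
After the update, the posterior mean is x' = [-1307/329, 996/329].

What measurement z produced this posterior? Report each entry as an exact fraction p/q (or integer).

z = [2]

x̄ = F·x = [5, 12]
P̄ = F·P·Fᵀ + Q = [41 0; 0 41]
S = H·P̄·Hᵀ + R = [329]
K = P̄·Hᵀ·S⁻¹ = [-82/329; -82/329]
x' − x̄ = [-2952/329, -2952/329] = K·y
y = (KᵀK)⁻¹·Kᵀ·(x' − x̄) = [36]
z = y + H·x̄ = [36] + [-34] = [2]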